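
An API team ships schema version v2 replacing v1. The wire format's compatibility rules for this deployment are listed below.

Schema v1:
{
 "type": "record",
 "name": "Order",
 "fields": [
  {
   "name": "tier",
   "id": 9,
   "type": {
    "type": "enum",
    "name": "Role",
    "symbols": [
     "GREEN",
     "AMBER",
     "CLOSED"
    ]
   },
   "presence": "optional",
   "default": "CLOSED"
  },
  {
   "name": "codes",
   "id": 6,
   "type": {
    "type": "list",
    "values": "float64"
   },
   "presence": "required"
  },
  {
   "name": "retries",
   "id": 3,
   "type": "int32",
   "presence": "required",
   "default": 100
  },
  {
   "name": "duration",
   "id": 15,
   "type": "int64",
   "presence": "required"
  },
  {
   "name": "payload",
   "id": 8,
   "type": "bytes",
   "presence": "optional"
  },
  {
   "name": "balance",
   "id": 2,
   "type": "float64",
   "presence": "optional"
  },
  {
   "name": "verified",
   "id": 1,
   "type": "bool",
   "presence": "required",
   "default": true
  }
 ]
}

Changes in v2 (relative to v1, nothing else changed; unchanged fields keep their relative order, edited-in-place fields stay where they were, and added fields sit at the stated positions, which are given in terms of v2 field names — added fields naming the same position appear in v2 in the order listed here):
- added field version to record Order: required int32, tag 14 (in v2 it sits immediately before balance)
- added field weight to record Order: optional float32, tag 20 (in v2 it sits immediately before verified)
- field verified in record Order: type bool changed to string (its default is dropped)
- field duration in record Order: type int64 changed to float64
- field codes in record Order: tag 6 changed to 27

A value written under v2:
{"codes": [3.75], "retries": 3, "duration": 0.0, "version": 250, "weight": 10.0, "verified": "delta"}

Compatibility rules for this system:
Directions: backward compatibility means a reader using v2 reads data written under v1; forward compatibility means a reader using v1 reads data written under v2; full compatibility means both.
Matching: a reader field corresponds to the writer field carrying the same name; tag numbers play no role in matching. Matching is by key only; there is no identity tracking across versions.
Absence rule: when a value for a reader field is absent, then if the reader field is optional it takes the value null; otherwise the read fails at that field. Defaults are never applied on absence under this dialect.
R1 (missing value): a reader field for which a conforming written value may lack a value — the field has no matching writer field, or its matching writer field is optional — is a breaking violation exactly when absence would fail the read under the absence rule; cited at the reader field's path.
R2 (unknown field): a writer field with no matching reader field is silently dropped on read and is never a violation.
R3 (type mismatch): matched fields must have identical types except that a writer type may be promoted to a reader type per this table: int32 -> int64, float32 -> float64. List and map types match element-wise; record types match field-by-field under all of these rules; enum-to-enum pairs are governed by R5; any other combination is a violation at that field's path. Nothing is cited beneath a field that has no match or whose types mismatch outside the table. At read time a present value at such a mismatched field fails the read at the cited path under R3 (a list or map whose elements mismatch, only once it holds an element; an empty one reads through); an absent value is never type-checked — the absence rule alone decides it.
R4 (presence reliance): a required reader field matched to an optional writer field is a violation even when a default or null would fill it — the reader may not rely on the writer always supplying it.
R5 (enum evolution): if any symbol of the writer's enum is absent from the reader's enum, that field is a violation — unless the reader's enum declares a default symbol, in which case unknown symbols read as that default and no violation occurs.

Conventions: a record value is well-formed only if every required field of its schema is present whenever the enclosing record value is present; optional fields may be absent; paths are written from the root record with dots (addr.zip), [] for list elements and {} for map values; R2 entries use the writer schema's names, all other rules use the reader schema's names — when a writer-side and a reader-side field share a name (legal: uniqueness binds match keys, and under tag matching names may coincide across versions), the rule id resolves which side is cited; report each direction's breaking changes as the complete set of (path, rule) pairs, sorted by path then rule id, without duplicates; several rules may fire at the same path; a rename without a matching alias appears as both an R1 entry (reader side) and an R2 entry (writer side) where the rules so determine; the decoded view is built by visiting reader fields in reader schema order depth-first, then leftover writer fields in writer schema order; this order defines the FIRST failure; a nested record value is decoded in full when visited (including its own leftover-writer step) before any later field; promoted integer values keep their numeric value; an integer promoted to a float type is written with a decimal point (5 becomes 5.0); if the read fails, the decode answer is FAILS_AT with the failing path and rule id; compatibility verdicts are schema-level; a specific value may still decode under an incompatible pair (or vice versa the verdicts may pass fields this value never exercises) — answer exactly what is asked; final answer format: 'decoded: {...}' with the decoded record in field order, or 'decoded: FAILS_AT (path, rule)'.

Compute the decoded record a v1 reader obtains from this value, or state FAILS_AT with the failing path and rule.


in Order below, arrows point writer -> reader
migrating the Order value to v1:
  tier := null (not supplied -> null)
  codes := [3.75]
  retries := 3
  read fails at duration under R3
  => FAILS_AT (duration, R3)
the rest of the Order diff is inert for this question:
  added field version to record Order: required int32, tag 14 (in v2 it sits immediately before balance) -> shifts the Order verdicts, not this decode
  added field weight to record Order: optional float32, tag 20 (in v2 it sits immediately before verified) -> no rule fires on it and the decoded Order view is identical with or without it
  field verified in record Order: type bool changed to string (its default is dropped) -> shifts the Order verdicts, not this decode
  field codes in record Order: tag 6 changed to 27 -> no rule fires on it and the decoded Order view is identical with or without it

decoded: FAILS_AT (duration, R3)


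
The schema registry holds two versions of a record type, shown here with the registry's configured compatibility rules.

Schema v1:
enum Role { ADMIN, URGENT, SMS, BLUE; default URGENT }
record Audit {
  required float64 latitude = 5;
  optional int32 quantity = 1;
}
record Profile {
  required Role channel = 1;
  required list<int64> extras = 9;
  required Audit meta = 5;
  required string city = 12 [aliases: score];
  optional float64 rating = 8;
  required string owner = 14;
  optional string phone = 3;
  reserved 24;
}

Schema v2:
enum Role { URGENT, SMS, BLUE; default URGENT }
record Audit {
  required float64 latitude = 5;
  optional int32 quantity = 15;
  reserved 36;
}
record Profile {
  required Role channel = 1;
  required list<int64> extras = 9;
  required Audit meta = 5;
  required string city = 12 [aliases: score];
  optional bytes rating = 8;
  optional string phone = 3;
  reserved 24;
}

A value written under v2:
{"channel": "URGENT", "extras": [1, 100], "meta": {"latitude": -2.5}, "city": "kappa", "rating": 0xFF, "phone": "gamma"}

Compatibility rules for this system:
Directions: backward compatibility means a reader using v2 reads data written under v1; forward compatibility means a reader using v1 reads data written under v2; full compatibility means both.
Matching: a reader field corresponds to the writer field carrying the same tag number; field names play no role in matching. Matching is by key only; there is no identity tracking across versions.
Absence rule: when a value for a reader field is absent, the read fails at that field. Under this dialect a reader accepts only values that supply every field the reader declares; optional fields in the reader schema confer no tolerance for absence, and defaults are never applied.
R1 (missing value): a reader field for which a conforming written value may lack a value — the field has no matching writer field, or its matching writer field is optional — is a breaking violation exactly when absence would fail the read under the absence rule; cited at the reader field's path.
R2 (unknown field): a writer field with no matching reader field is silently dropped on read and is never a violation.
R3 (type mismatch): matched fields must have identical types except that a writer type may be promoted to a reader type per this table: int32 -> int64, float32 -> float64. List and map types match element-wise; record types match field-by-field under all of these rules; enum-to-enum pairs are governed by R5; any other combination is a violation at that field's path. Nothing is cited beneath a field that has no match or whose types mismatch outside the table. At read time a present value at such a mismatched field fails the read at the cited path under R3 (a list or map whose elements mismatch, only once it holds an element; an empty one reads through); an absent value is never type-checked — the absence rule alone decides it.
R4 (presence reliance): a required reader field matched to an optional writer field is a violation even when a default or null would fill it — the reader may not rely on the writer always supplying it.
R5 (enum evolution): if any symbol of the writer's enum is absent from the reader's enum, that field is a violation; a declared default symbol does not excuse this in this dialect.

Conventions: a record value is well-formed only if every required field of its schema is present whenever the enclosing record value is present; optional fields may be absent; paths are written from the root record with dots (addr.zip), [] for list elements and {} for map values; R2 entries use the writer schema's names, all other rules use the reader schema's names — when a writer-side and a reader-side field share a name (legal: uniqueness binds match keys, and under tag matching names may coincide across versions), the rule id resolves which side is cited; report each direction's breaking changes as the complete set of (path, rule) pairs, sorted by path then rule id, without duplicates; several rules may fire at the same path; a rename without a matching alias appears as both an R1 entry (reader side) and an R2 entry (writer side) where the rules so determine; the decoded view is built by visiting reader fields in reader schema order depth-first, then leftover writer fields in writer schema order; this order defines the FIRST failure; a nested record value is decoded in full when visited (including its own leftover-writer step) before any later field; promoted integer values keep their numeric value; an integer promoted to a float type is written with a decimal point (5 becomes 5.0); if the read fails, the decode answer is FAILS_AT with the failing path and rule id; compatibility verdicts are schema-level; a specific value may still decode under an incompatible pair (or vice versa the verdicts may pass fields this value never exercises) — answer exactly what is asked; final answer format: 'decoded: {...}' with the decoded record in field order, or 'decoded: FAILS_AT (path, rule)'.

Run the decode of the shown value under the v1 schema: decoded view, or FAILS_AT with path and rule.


in Profile below, arrows point writer -> reader
decode (reader v1):
  channel := "URGENT"
  extras := [1, 100]
  meta.latitude := -2.5
  read fails at meta.quantity under R1 (no fill)
  => FAILS_AT (meta.quantity, R1)
the rest of the Profile diff is inert for this question:
  removed field owner from record Profile -> a verdict-level change on Profile — the shown value reads the same
  enum Role (field channel in record Profile): symbol ADMIN removed -> a verdict-level change on Profile — the shown value reads the same
  field rating in record Profile: type float64 changed to bytes -> a verdict-level change on Profile — the shown value reads the same

decoded: FAILS_AT (meta.quantity, R1)


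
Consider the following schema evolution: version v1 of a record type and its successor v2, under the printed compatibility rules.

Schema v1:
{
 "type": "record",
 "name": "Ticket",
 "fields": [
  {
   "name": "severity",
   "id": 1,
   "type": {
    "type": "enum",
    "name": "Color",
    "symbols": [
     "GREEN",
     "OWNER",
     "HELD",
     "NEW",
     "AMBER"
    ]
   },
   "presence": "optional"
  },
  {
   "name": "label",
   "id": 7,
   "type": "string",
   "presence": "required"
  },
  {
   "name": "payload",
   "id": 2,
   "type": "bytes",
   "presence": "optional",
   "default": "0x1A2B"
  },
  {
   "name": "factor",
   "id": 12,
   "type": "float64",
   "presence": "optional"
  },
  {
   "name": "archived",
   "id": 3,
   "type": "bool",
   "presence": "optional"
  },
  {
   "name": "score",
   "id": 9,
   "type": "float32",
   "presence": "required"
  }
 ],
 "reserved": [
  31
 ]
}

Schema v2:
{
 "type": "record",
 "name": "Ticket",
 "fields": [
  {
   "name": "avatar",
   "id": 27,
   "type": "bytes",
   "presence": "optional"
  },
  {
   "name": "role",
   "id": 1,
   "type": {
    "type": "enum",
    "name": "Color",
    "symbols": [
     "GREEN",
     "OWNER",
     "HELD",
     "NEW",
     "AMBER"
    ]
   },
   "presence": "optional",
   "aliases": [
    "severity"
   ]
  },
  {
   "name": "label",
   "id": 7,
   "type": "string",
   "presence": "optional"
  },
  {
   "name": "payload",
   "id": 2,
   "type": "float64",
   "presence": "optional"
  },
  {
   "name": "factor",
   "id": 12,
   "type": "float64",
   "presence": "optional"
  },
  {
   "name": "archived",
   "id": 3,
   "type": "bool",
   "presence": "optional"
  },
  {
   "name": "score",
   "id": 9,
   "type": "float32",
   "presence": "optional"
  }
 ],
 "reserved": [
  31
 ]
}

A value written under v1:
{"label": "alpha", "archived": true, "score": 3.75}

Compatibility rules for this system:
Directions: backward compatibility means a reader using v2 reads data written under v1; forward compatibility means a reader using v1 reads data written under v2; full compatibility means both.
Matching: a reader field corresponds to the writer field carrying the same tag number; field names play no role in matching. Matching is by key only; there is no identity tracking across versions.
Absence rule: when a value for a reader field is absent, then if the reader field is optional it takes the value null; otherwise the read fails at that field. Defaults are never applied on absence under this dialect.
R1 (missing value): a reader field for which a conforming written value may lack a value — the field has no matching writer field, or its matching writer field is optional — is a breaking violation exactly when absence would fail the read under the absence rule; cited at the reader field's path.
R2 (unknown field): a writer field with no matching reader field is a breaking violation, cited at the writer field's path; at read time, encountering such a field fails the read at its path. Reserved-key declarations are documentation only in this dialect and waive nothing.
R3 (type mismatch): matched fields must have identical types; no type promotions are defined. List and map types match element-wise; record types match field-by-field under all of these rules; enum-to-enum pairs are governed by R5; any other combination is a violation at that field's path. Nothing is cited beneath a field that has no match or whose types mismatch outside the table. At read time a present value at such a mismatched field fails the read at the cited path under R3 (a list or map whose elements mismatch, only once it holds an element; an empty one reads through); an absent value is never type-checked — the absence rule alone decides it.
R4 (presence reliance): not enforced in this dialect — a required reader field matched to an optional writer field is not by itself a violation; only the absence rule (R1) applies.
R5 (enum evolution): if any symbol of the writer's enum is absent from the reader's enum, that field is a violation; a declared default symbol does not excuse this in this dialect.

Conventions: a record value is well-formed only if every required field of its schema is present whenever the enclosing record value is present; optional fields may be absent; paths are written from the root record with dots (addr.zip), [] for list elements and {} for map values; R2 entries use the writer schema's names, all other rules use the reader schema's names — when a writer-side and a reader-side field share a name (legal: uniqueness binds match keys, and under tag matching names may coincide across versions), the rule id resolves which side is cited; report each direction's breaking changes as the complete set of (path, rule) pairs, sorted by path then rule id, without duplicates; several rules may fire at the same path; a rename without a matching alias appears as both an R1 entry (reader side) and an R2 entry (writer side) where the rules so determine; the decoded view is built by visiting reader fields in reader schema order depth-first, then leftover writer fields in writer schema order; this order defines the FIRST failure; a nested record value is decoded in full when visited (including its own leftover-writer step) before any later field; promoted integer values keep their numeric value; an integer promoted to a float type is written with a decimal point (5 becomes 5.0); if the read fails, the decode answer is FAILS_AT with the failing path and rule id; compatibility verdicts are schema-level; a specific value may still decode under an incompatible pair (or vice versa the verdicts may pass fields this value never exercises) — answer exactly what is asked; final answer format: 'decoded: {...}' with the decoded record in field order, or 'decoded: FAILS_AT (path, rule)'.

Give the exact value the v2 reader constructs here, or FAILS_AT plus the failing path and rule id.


arrows below run writer -> reader for Ticket
migrating the Ticket value to v2:
  avatar := null (not supplied -> null)
  role := null (not supplied -> null)
  label := "alpha"
  payload := null (not supplied -> null)
  factor := null (not supplied -> null)
  archived := true
  score := 3.75
  => decoded: {"avatar": null, "role": null, "label": "alpha", "payload": null, "factor": null, "archived": true, "score": 3.75}
diffs on Ticket not affecting the asked answer:
  field score in record Ticket: required changed to optional -> schema-level compatibility only; this Ticket value's decode is unchanged
  field label in record Ticket: required changed to optional -> schema-level compatibility only; this Ticket value's decode is unchanged
  field payload in record Ticket: type bytes changed to float64 (its default is dropped) -> schema-level compatibility only; this Ticket value's decode is unchanged

decoded: {"avatar": null, "role": null, "label": "alpha", "payload": null, "factor": null, "archived": true, "score": 3.75}


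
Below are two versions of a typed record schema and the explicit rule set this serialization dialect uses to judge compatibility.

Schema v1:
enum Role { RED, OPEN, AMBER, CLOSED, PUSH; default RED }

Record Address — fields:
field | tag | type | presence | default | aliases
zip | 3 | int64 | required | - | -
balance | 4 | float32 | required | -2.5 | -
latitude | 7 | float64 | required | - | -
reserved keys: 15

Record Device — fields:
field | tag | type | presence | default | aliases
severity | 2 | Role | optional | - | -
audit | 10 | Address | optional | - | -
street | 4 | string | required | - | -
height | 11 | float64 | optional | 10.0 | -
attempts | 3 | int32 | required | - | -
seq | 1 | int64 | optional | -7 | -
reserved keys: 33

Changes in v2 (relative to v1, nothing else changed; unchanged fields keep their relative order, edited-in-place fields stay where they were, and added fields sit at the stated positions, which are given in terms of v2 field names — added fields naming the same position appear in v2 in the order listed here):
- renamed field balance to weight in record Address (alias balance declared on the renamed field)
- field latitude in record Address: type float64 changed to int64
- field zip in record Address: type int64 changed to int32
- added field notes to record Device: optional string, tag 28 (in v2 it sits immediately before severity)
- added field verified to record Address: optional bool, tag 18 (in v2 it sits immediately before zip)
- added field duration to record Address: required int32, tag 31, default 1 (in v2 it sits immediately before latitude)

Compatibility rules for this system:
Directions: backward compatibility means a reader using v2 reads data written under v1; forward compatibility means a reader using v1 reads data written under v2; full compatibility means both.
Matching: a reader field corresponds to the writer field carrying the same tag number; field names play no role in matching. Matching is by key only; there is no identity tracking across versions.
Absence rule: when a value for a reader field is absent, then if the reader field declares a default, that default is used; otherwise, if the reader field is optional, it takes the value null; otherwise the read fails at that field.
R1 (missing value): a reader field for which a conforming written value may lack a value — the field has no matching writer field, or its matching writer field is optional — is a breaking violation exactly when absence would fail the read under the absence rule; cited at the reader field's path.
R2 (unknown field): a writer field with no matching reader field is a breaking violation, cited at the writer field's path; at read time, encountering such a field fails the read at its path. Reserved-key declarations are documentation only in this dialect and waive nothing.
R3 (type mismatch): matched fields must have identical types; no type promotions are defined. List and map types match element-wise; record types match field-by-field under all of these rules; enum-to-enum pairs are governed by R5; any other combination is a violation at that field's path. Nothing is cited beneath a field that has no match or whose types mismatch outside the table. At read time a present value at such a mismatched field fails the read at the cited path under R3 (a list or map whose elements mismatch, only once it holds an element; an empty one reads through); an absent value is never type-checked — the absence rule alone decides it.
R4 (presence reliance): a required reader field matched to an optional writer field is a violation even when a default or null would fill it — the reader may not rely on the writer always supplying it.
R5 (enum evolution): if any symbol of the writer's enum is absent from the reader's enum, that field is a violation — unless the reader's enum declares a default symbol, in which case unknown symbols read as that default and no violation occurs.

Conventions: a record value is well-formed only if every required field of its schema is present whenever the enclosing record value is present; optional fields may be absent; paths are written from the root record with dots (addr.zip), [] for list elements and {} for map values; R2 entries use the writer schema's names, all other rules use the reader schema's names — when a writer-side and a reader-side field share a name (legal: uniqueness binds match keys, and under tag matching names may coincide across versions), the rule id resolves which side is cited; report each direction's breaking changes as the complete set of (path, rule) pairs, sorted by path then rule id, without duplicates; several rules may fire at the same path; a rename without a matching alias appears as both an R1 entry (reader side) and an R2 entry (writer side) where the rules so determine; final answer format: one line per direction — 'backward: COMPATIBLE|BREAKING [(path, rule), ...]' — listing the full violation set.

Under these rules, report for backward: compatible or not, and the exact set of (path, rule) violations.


backward: BREAKING [(audit.latitude, R3), (audit.zip, R3)]

the writer's type comes first in each Device pair
checking backward for Device: reader v2 against writer v1:
  notes: no writer match
  severity: paired with writer severity (Role -> Role; writer optional)
  audit: paired with writer audit (Address -> Address; writer optional)
  street: paired with writer street (string -> string; writer required)
  height: paired with writer height (float64 -> float64; writer optional)
  attempts: paired with writer attempts (int32 -> int32; writer required)
  seq: paired with writer seq (int64 -> int64; writer optional)
  audit.verified: no writer match
  audit.zip: paired with writer audit.zip (int64 -> int32; writer required)
  audit.weight: paired with writer audit.balance (float32 -> float32; writer required)
  audit.duration: no writer match
  audit.latitude: paired with writer audit.latitude (float64 -> int64; writer required)
  rule R3 violated at audit.latitude
  rule R3 violated at audit.zip
  => backward verdict for Device: BREAKING, 2 violation(s)
remaining Device differences; none change what is asked:
  renamed field balance to weight in record Address (alias balance declared on the renamed field) -> inert for the asked Device verdict: nothing fires
  added field notes to record Device: optional string, tag 28 (in v2 it sits immediately before severity) -> matters only for Device's forward compatibility — outside the asked direction
  added field duration to record Address: required int32, tag 31, default 1 (in v2 it sits immediately before latitude) -> matters only for Device's forward compatibility — outside the asked direction
  added field verified to record Address: optional bool, tag 18 (in v2 it sits immediately before zip) -> matters only for Device's forward compatibility — outside the asked direction


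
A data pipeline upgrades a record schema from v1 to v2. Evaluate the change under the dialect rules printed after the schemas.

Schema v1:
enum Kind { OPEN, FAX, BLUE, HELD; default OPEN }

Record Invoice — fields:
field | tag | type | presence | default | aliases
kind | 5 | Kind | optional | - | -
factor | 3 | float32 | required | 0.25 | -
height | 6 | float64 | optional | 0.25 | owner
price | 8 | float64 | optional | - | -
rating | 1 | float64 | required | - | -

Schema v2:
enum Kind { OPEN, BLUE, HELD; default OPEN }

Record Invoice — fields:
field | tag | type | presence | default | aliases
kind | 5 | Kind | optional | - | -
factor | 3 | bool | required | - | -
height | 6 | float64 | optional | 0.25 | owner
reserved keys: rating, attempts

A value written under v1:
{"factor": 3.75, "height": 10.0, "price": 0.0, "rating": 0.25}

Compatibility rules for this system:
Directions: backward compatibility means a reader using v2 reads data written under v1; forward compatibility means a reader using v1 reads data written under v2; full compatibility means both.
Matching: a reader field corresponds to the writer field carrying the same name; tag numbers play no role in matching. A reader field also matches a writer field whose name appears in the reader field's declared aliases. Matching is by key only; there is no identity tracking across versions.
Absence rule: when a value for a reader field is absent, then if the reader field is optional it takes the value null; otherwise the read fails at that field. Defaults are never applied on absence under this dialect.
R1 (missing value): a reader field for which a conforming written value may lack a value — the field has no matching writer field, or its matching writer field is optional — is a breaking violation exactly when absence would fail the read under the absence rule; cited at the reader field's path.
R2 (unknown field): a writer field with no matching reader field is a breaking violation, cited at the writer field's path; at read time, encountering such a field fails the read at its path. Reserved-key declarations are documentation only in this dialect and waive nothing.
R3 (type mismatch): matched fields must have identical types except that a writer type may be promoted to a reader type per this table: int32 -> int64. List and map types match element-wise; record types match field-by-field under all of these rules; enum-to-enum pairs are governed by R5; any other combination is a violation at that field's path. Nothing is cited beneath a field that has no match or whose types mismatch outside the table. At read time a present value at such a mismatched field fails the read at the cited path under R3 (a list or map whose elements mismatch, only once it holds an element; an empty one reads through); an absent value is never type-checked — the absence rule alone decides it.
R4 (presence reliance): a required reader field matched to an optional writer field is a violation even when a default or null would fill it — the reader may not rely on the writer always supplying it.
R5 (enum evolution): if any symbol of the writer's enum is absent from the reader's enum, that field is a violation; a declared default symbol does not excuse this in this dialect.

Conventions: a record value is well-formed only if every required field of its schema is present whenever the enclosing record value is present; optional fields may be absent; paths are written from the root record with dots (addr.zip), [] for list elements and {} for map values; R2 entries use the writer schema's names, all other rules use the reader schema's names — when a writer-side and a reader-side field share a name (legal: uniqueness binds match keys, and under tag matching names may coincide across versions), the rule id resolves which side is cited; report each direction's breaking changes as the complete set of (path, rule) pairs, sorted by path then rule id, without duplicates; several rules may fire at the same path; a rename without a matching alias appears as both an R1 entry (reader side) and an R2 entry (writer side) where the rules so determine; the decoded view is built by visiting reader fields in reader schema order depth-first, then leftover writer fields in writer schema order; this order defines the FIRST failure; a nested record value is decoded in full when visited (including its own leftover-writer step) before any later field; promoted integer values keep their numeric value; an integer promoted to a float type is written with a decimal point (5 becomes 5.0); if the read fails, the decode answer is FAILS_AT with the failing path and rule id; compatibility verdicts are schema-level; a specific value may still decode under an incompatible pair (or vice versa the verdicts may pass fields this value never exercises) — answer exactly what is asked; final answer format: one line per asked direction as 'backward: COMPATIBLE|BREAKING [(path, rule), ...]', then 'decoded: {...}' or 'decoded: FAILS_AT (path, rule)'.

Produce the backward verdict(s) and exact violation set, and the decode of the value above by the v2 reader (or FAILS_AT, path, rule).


backward: BREAKING [(factor, R3), (kind, R5), (price, R2), (rating, R2)]; decoded: FAILS_AT (factor, R3)

the writer's type comes first in each Invoice pair
backward on Invoice — v2 reading data written by v1:
  writer optional, Kind -> Kind: reader kind maps from writer kind
  writer required, float32 -> bool: reader factor maps from writer factor
  writer optional, float64 -> float64: reader height maps from writer height
  leftover writer field: price
  leftover writer field: rating
  R3 fires at factor
  R5 fires at kind
  R2 fires at price
  R2 fires at rating
  => backward: BREAKING (4)
decoding the Invoice value with the v2 reader:
  kind := null (missing; optional => null)
  read fails at factor under R3
  => FAILS_AT (factor, R3)


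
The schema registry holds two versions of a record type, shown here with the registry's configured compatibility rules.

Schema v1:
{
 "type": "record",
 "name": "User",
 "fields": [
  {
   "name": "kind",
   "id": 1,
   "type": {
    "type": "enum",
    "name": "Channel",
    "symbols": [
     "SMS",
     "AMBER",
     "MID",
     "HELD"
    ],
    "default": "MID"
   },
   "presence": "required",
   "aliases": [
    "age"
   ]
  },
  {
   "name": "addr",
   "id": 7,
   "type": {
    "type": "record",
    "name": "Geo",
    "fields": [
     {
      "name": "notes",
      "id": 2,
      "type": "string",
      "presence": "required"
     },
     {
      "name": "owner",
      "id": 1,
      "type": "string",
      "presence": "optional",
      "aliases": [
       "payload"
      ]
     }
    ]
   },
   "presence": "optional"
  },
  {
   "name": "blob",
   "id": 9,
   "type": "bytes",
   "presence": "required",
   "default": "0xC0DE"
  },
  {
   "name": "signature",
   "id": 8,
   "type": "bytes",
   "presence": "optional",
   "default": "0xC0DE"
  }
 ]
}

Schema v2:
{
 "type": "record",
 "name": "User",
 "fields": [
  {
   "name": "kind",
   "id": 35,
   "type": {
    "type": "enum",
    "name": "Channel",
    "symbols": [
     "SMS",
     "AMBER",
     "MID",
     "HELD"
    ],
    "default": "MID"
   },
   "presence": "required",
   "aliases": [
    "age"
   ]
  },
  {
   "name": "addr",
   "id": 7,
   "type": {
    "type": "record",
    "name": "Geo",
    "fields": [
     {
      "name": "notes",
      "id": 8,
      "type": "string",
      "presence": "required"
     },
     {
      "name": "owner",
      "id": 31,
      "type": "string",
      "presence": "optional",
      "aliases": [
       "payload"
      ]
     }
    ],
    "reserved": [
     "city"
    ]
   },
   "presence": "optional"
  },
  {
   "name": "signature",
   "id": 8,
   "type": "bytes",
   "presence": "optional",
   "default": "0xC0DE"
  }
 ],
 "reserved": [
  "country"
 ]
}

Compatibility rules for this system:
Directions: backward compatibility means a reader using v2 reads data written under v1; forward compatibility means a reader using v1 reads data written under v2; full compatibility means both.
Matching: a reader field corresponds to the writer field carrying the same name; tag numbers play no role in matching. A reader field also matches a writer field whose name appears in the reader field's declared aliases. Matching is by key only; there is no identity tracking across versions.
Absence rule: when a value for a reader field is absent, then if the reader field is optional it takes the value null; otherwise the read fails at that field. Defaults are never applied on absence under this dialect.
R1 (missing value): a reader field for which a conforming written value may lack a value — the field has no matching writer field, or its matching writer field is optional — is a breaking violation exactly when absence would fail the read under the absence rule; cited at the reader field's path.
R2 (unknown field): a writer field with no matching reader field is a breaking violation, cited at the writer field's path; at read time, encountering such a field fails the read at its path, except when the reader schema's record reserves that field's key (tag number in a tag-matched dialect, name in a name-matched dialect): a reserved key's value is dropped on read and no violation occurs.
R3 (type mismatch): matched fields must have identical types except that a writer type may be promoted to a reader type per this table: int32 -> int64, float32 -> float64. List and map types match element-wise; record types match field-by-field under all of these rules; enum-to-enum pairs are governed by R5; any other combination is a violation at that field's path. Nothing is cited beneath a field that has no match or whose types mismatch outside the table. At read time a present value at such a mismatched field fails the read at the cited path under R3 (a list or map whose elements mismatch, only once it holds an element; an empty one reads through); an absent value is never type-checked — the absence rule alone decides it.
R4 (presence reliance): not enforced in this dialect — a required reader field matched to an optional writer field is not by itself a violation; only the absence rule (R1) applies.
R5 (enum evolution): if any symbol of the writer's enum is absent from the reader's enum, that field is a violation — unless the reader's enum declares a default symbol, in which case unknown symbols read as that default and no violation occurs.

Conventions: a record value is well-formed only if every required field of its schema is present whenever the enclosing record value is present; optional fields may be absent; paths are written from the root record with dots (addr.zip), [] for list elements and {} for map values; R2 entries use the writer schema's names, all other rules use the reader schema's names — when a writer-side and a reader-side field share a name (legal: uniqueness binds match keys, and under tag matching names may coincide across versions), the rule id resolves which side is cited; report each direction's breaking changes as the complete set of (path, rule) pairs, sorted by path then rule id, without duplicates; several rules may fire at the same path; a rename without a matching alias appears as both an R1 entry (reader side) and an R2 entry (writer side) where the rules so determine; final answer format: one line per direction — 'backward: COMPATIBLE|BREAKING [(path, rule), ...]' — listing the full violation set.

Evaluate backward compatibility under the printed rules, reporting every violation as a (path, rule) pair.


backward: BREAKING [(blob, R2)]

in User below, arrows point writer -> reader
backward pass over User, reader schema v2, writer schema v1:
  kind: paired with writer kind (Channel -> Channel; writer required)
  addr: paired with writer addr (Geo -> Geo; writer optional)
  signature: paired with writer signature (bytes -> bytes; writer optional)
  leftover writer field: blob
  addr.notes: paired with writer addr.notes (string -> string; writer required)
  addr.owner: paired with writer addr.owner (string -> string; writer optional)
  violation R2 at blob
  => 1 violation(s): backward is BREAKING for User
the rest of the User diff is inert for this question:
  field owner in record Geo: tag 1 changed to 31 -> fires no rule on User, leaving the asked answer as it is
  field notes in record Geo: tag 2 changed to 8 -> fires no rule on User, leaving the asked answer as it is
  field kind in record User: tag 1 changed to 35 -> fires no rule on User, leaving the asked answer as it is


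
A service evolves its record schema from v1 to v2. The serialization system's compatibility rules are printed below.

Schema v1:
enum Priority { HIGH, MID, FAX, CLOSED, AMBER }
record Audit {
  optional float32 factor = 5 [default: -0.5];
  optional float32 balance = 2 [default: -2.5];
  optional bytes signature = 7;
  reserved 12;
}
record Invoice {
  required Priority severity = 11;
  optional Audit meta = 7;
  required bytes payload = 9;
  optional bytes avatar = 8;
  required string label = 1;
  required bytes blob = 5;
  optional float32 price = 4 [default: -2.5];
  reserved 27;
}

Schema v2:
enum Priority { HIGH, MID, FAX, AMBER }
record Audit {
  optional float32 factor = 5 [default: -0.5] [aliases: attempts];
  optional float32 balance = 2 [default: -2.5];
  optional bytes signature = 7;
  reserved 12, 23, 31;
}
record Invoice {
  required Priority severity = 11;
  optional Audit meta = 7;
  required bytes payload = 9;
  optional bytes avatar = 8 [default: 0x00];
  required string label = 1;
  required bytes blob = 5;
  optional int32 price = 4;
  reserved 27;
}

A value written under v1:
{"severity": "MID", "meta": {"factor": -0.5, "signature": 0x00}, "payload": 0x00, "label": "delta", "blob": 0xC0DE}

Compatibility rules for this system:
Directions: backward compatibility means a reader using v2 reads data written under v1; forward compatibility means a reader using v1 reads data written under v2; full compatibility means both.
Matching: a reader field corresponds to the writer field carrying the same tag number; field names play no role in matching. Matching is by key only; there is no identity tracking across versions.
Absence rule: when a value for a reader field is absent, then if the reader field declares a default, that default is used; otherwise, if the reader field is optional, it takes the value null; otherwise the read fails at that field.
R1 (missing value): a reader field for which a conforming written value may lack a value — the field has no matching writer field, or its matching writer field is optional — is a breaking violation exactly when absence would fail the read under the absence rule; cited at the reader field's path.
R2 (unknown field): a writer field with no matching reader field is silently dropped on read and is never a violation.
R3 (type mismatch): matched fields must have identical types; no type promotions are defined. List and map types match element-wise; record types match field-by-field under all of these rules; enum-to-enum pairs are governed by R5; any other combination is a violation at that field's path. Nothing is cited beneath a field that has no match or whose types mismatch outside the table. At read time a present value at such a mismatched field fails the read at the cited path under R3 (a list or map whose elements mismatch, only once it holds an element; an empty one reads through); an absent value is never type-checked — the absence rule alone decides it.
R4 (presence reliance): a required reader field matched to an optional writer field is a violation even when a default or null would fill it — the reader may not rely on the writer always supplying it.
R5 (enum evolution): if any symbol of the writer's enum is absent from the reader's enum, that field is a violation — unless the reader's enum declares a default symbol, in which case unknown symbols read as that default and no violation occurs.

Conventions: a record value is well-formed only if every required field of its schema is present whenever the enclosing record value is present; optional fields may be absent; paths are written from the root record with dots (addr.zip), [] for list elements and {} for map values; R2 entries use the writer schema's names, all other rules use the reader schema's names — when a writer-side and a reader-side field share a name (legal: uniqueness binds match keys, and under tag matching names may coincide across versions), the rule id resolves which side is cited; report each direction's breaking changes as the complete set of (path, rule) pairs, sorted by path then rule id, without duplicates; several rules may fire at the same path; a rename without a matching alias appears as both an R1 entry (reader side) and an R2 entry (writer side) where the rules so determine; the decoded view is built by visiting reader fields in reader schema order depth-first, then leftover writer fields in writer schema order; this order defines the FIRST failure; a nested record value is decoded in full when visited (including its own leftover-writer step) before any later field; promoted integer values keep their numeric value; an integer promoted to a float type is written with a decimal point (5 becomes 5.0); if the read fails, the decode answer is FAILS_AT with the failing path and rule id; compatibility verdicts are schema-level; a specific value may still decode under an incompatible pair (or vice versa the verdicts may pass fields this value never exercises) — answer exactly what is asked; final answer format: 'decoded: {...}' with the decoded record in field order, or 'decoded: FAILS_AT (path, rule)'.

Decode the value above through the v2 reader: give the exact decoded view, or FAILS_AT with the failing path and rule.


decoded: {"severity": "MID", "meta": {"factor": -0.5, "balance": -2.5, "signature": 0x00}, "payload": 0x00, "avatar": 0x00, "label": "delta", "blob": 0xC0DE, "price": null}

arrows below run writer -> reader for Invoice
migrating the Invoice value to v2:
  severity := "MID"
  meta.factor := -0.5
  meta.balance := -2.5 (missing; default applied)
  meta.signature := 0x00
  payload := 0x00
  avatar := 0x00 (missing; default applied)
  label := "delta"
  blob := 0xC0DE
  price := null (missing; optional => null)
  => decoded: {"severity": "MID", "meta": {"factor": -0.5, "balance": -2.5, "signature": 0x00}, "payload": 0x00, "avatar": 0x00, "label": "delta", "blob": 0xC0DE, "price": null}
the rest of the Invoice diff is inert for this question:
  enum Priority (field severity in record Invoice): symbol CLOSED removed -> matters for Invoice compatibility verdicts, not for this value's decode
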